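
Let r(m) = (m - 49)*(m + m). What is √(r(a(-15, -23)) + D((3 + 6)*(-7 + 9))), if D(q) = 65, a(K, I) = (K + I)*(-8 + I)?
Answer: √2659989 ≈ 1630.9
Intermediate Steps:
a(K, I) = (-8 + I)*(I + K) (a(K, I) = (I + K)*(-8 + I) = (-8 + I)*(I + K))
r(m) = 2*m*(-49 + m) (r(m) = (-49 + m)*(2*m) = 2*m*(-49 + m))
√(r(a(-15, -23)) + D((3 + 6)*(-7 + 9))) = √(2*((-23)² - 8*(-23) - 8*(-15) - 23*(-15))*(-49 + ((-23)² - 8*(-23) - 8*(-15) - 23*(-15))) + 65) = √(2*(529 + 184 + 120 + 345)*(-49 + (529 + 184 + 120 + 345)) + 65) = √(2*1178*(-49 + 1178) + 65) = √(2*1178*1129 + 65) = √(2659924 + 65) = √2659989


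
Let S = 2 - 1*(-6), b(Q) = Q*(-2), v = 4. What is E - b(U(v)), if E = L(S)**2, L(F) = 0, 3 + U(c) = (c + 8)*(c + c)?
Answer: 186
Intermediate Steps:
U(c) = -3 + 2*c*(8 + c) (U(c) = -3 + (c + 8)*(c + c) = -3 + (8 + c)*(2*c) = -3 + 2*c*(8 + c))
b(Q) = -2*Q
S = 8 (S = 2 + 6 = 8)
E = 0 (E = 0**2 = 0)
E - b(U(v)) = 0 - (-2)*(-3 + 2*4**2 + 16*4) = 0 - (-2)*(-3 + 2*16 + 64) = 0 - (-2)*(-3 + 32 + 64) = 0 - (-2)*93 = 0 - 1*(-186) = 0 + 186 = 186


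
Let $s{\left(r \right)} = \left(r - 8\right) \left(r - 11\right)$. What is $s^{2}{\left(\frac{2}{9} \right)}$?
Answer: $\frac{46104100}{6561} \approx 7027.0$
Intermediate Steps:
$s{\left(r \right)} = \left(-11 + r\right) \left(-8 + r\right)$ ($s{\left(r \right)} = \left(-8 + r\right) \left(-11 + r\right) = \left(-11 + r\right) \left(-8 + r\right)$)
$s^{2}{\left(\frac{2}{9} \right)} = \left(88 + \left(\frac{2}{9}\right)^{2} - 19 \cdot \frac{2}{9}\right)^{2} = \left(88 + \left(2 \cdot \frac{1}{9}\right)^{2} - 19 \cdot 2 \cdot \frac{1}{9}\right)^{2} = \left(88 + \left(\frac{2}{9}\right)^{2} - \frac{38}{9}\right)^{2} = \left(88 + \frac{4}{81} - \frac{38}{9}\right)^{2} = \left(\frac{6790}{81}\right)^{2} = \frac{46104100}{6561}$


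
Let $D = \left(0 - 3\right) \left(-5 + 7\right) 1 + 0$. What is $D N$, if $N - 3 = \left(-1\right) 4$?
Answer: $6$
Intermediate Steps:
$N = -1$ ($N = 3 - 4 = -1$)
$D = -6$ ($D = \left(-3\right) 2 \cdot 1 + 0 = \left(-6\right) 1 + 0 = -6 + 0 = -6$)
$D N = \left(-6\right) \left(-1\right) = 6$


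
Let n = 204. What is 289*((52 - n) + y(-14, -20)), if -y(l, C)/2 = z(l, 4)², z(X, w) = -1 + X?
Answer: -173978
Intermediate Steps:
y(l, C) = -2*(-1 + l)²
289*((52 - n) + y(-14, -20)) = 289*((52 - 1*204) - 2*(-1 - 14)²) = 289*((52 - 204) - 2*(-15)²) = 289*(-152 - 2*225) = 289*(-152 - 450) = 289*(-602) = -173978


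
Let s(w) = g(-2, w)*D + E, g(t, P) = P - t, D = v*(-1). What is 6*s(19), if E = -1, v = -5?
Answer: 624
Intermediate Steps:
D = 5 (D = -5*(-1) = 5)
s(w) = 9 + 5*w (s(w) = (w - 1*(-2))*5 - 1 = (w + 2)*5 - 1 = (2 + w)*5 - 1 = (10 + 5*w) - 1 = 9 + 5*w)
6*s(19) = 6*(9 + 5*19) = 6*(9 + 95) = 6*104 = 624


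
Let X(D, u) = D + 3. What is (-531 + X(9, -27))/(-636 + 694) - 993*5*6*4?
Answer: -6911799/58 ≈ -1.1917e+5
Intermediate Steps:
X(D, u) = 3 + D
(-531 + X(9, -27))/(-636 + 694) - 993*5*6*4 = (-531 + (3 + 9))/(-636 + 694) - 993*5*6*4 = (-531 + 12)/58 - 29790*4 = -519*1/58 - 993*120 = -519/58 - 119160 = -6911799/58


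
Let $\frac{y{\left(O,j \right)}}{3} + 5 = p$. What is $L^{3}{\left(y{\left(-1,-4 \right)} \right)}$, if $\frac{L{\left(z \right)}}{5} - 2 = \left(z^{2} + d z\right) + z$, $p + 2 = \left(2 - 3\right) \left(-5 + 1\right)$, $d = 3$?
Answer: $12977875$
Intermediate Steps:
$p = 2$ ($p = -2 + \left(2 - 3\right) \left(-5 + 1\right) = -2 - -4 = -2 + 4 = 2$)
$y{\left(O,j \right)} = -9$ ($y{\left(O,j \right)} = -15 + 3 \cdot 2 = -15 + 6 = -9$)
$L{\left(z \right)} = 10 + 5 z^{2} + 20 z$ ($L{\left(z \right)} = 10 + 5 \left(\left(z^{2} + 3 z\right) + z\right) = 10 + 5 \left(z^{2} + 4 z\right) = 10 + \left(5 z^{2} + 20 z\right) = 10 + 5 z^{2} + 20 z$)
$L^{3}{\left(y{\left(-1,-4 \right)} \right)} = \left(10 + 5 \left(-9\right)^{2} + 20 \left(-9\right)\right)^{3} = \left(10 + 5 \cdot 81 - 180\right)^{3} = \left(10 + 405 - 180\right)^{3} = 235^{3} = 12977875$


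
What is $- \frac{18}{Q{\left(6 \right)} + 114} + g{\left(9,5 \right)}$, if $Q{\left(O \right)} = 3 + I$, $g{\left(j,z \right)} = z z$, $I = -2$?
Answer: $\frac{2857}{115} \approx 24.843$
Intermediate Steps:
$g{\left(j,z \right)} = z^{2}$
$Q{\left(O \right)} = 1$ ($Q{\left(O \right)} = 3 - 2 = 1$)
$- \frac{18}{Q{\left(6 \right)} + 114} + g{\left(9,5 \right)} = - \frac{18}{1 + 114} + 5^{2} = - \frac{18}{115} + 25 = \frac{2857}{115}$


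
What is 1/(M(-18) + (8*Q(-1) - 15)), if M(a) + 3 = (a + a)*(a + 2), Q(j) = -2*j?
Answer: 1/574 ≈ 0.0017422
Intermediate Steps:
M(a) = -3 + 2*a*(2 + a) (M(a) = -3 + (a + a)*(a + 2) = -3 + (2*a)*(2 + a) = -3 + 2*a*(2 + a))
1/(M(-18) + (8*Q(-1) - 15)) = 1/((-3 + 2*(-18)² + 4*(-18)) + (8*(-2*(-1)) - 15)) = 1/((-3 + 2*324 - 72) + (8*2 - 15)) = 1/((-3 + 648 - 72) + (16 - 15)) = 1/(573 + 1) = 1/574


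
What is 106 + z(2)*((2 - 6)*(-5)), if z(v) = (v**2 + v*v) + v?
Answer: 306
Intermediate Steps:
z(v) = v + 2*v**2 (z(v) = (v**2 + v**2) + v = 2*v**2 + v = v + 2*v**2)
106 + z(2)*((2 - 6)*(-5)) = 106 + (2*(1 + 2*2))*((2 - 6)*(-5)) = 106 + (2*(1 + 4))*(-4*(-5)) = 106 + (2*5)*20 = 106 + 10*20 = 106 + 200 = 306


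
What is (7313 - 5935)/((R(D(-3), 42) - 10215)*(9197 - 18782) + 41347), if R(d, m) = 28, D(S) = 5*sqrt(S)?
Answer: 53/3757067 ≈ 1.4107e-5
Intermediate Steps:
(7313 - 5935)/((R(D(-3), 42) - 10215)*(9197 - 18782) + 41347) = (7313 - 5935)/((28 - 10215)*(9197 - 18782) + 41347) = 1378/(-10187*(-9585) + 41347) = 1378/(97642395 + 41347) = 1378/97683742 = 1378*(1/97683742) = 53/3757067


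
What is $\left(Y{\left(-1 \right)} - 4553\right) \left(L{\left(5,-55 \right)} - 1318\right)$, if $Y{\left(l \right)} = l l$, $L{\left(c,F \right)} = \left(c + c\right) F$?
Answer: $8503136$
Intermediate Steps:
$L{\left(c,F \right)} = 2 F c$ ($L{\left(c,F \right)} = 2 c F = 2 F c$)
$Y{\left(l \right)} = l^{2}$
$\left(Y{\left(-1 \right)} - 4553\right) \left(L{\left(5,-55 \right)} - 1318\right) = \left(\left(-1\right)^{2} - 4553\right) \left(2 \left(-55\right) 5 - 1318\right) = \left(1 - 4553\right) \left(-550 - 1318\right) = \left(-4552\right) \left(-1868\right) = 8503136$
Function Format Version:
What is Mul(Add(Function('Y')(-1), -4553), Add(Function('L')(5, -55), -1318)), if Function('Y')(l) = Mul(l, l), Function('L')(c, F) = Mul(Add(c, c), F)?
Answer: 8503136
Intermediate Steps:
Function('L')(c, F) = Mul(2, F, c) (Function('L')(c, F) = Mul(Mul(2, c), F) = Mul(2, F, c))
Function('Y')(l) = Pow(l, 2)
Mul(Add(Function('Y')(-1), -4553), Add(Function('L')(5, -55), -1318)) = Mul(Add(Pow(-1, 2), -4553), Add(Mul(2, -55, 5), -1318)) = Mul(Add(1, -4553), Add(-550, -1318)) = Mul(-4552, -1868) = 8503136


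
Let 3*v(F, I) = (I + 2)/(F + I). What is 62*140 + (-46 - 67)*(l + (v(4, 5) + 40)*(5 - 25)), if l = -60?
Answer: 2874040/27 ≈ 1.0645e+5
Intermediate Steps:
v(F, I) = (2 + I)/(3*(F + I)) (v(F, I) = ((I + 2)/(F + I))/3 = ((2 + I)/(F + I))/3 = (2 + I)/(3*(F + I)))
62*140 + (-46 - 67)*(l + (v(4, 5) + 40)*(5 - 25)) = 62*140 + (-46 - 67)*(-60 + ((2 + 5)/(3*(4 + 5)) + 40)*(5 - 25)) = 8680 - 113*(-60 + ((⅓)*7/9 + 40)*(-20)) = 8680 - 113*(-60 + ((⅓)*(⅑)*7 + 40)*(-20)) = 8680 - 113*(-60 + (7/27 + 40)*(-20)) = 8680 - 113*(-60 + (1087/27)*(-20)) = 8680 - 113*(-60 - 21740/27) = 8680 - 113*(-23360/27) = 8680 + 2639680/27 = 2874040/27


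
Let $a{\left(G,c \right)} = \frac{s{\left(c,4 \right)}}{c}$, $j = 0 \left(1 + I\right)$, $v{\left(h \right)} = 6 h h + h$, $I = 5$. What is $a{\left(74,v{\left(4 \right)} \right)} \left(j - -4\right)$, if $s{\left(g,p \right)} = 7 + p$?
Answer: $\frac{11}{25} \approx 0.44$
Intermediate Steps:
$v{\left(h \right)} = h + 6 h^{2}$ ($v{\left(h \right)} = 6 h^{2} + h = h + 6 h^{2}$)
$j = 0$ ($j = 0 \left(1 + 5\right) = 0 \cdot 6 = 0$)
$a{\left(G,c \right)} = \frac{11}{c}$ ($a{\left(G,c \right)} = \frac{7 + 4}{c} = \frac{11}{c}$)
$a{\left(74,v{\left(4 \right)} \right)} \left(j - -4\right) = \frac{11}{4 \left(1 + 6 \cdot 4\right)} \left(0 - -4\right) = \frac{11}{4 \left(1 + 24\right)} \left(0 + 4\right) = \frac{11}{4 \cdot 25} \cdot 4 = \frac{11}{100} \cdot 4 = \frac{11}{25}$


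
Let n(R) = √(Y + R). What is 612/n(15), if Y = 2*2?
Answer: 612*√19/19 ≈ 140.40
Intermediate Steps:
Y = 4
n(R) = √(4 + R)
612/n(15) = 612/(√(4 + 15)) = 612/(√19) = 612*(√19/19) = 612*√19/19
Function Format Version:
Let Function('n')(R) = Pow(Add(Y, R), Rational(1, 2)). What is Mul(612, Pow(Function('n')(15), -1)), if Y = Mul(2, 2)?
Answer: Mul(Rational(612, 19), Pow(19, Rational(1, 2))) ≈ 140.40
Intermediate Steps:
Y = 4
Function('n')(R) = Pow(Add(4, R), Rational(1, 2))
Mul(612, Pow(Function('n')(15), -1)) = Mul(612, Pow(Pow(Add(4, 15), Rational(1, 2)), -1)) = Mul(612, Pow(Pow(19, Rational(1, 2)), -1)) = Mul(612, Mul(Rational(1, 19), Pow(19, Rational(1, 2)))) = Mul(Rational(612, 19), Pow(19, Rational(1, 2)))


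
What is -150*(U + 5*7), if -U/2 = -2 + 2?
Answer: -5250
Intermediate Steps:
U = 0 (U = -2*(-2 + 2) = -2*0 = 0)
-150*(U + 5*7) = -150*(0 + 5*7) = -150*(0 + 35) = -150*35 = -5250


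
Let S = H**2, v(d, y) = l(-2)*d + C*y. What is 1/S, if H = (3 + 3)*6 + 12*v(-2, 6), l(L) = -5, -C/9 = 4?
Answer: 1/5934096 ≈ 1.6852e-7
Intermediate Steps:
C = -36 (C = -9*4 = -36)
v(d, y) = -36*y - 5*d (v(d, y) = -5*d - 36*y = -36*y - 5*d)
H = -2436 (H = (3 + 3)*6 + 12*(-36*6 - 5*(-2)) = 6*6 + 12*(-216 + 10) = 36 + 12*(-206) = 36 - 2472 = -2436)
S = 5934096 (S = (-2436)**2 = 5934096)
1/S = 1/5934096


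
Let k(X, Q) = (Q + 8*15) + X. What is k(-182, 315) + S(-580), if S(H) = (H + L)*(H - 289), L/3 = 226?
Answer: -84909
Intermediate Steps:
L = 678 (L = 3*226 = 678)
S(H) = (-289 + H)*(678 + H) (S(H) = (H + 678)*(H - 289) = (678 + H)*(-289 + H) = (-289 + H)*(678 + H))
k(X, Q) = 120 + Q + X (k(X, Q) = (Q + 120) + X = (120 + Q) + X = 120 + Q + X)
k(-182, 315) + S(-580) = (120 + 315 - 182) + (-195942 + (-580)**2 + 389*(-580)) = 253 + (-195942 + 336400 - 225620) = 253 - 85162 = -84909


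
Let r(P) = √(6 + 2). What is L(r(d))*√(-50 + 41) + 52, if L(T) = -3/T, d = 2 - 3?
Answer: 52 - 9*I*√2/4 ≈ 52.0 - 3.182*I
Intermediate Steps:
d = -1
r(P) = 2*√2 (r(P) = √8 = 2*√2)
L(r(d))*√(-50 + 41) + 52 = (-3*√2/4)*√(-50 + 41) + 52 = (-3*√2/4)*√(-9) + 52 = (-3*√2/4)*(3*I) + 52 = -9*I*√2/4 + 52 = 52 - 9*I*√2/4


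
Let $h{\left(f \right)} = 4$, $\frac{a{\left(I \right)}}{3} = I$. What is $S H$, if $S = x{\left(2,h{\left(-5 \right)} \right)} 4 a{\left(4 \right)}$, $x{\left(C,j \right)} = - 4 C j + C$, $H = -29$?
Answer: $41760$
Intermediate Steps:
$a{\left(I \right)} = 3 I$
$x{\left(C,j \right)} = C - 4 C j$ ($x{\left(C,j \right)} = - 4 C j + C = C - 4 C j$)
$S = -1440$ ($S = 2 \left(1 - 16\right) 4 \cdot 3 \cdot 4 = 2 \left(1 - 16\right) 4 \cdot 12 = 2 \left(-15\right) 4 \cdot 12 = \left(-30\right) 4 \cdot 12 = \left(-120\right) 12 = -1440$)
$S H = \left(-1440\right) \left(-29\right) = 41760$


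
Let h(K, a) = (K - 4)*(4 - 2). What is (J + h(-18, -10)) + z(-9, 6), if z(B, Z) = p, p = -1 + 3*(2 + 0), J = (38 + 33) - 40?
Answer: -8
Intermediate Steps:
J = 31 (J = 71 - 40 = 31)
p = 5 (p = -1 + 3*2 = -1 + 6 = 5)
h(K, a) = -8 + 2*K (h(K, a) = (-4 + K)*2 = -8 + 2*K)
z(B, Z) = 5
(J + h(-18, -10)) + z(-9, 6) = (31 + (-8 + 2*(-18))) + 5 = (31 + (-8 - 36)) + 5 = (31 - 44) + 5 = -13 + 5 = -8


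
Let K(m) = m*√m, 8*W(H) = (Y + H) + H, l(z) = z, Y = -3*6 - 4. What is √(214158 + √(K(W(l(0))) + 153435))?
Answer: √(856632 + √2*√(1227480 - 11*I*√11))/2 ≈ 463.2 - 6.2837e-6*I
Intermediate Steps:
Y = -22 (Y = -18 - 4 = -22)
W(H) = -11/4 + H/4 (W(H) = ((-22 + H) + H)/8 = (-22 + 2*H)/8 = -11/4 + H/4)
K(m) = m^(3/2)
√(214158 + √(K(W(l(0))) + 153435)) = √(214158 + √((-11/4 + (¼)*0)^(3/2) + 153435)) = √(214158 + √((-11/4 + 0)^(3/2) + 153435)) = √(214158 + √((-11/4)^(3/2) + 153435)) = √(214158 + √(-11*I*√11/8 + 153435)) = √(214158 + √(153435 - 11*I*√11/8))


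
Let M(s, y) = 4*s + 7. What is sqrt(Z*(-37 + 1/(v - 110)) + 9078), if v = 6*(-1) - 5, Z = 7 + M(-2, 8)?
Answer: sqrt(1071570)/11 ≈ 94.106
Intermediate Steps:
M(s, y) = 7 + 4*s
Z = 6 (Z = 7 + (7 + 4*(-2)) = 7 + (7 - 8) = 7 - 1 = 6)
v = -11 (v = -6 - 5 = -11)
sqrt(Z*(-37 + 1/(v - 110)) + 9078) = sqrt(6*(-37 + 1/(-11 - 110)) + 9078) = sqrt(6*(-37 + 1/(-121)) + 9078) = sqrt(6*(-37 - 1/121) + 9078) = sqrt(6*(-4478/121) + 9078) = sqrt(-26868/121 + 9078) = sqrt(1071570/121) = sqrt(1071570)/11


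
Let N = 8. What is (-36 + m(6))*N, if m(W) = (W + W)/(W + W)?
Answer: -280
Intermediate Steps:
m(W) = 1 (m(W) = (2*W)/((2*W)) = (2*W)*(1/(2*W)) = 1)
(-36 + m(6))*N = (-36 + 1)*8 = -35*8 = -280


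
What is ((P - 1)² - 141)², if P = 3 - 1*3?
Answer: 19600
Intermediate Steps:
P = 0 (P = 3 - 3 = 0)
((P - 1)² - 141)² = ((0 - 1)² - 141)² = ((-1)² - 141)² = (1 - 141)² = (-140)² = 19600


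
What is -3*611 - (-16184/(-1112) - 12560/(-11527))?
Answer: -2961994710/1602253 ≈ -1848.6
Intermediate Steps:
-3*611 - (-16184/(-1112) - 12560/(-11527)) = -1833 - (-16184*(-1/1112) - 12560*(-1/11527)) = -1833 - (2023/139 + 12560/11527) = -1833 - 1*25064961/1602253 = -1833 - 25064961/1602253 = -2961994710/1602253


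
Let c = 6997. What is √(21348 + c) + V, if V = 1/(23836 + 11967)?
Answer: 1/35803 + √28345 ≈ 168.36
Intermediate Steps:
V = 1/35803 ≈ 2.7931e-5
√(21348 + c) + V = √(21348 + 6997) + 1/35803 = √28345 + 1/35803 = 1/35803 + √28345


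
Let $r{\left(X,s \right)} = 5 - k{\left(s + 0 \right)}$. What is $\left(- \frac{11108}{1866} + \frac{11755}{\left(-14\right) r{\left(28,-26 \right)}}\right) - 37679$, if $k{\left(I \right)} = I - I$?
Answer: $- \frac{494434337}{13062} \approx -37853.0$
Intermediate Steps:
$k{\left(I \right)} = 0$
$r{\left(X,s \right)} = 5$ ($r{\left(X,s \right)} = 5 - 0 = 5 + 0 = 5$)
$\left(- \frac{11108}{1866} + \frac{11755}{\left(-14\right) r{\left(28,-26 \right)}}\right) - 37679 = \left(- \frac{11108}{1866} + \frac{11755}{\left(-14\right) 5}\right) - 37679 = \left(\left(-11108\right) \frac{1}{1866} + \frac{11755}{-70}\right) - 37679 = \left(- \frac{5554}{933} + 11755 \left(- \frac{1}{70}\right)\right) - 37679 = \left(- \frac{5554}{933} - \frac{2351}{14}\right) - 37679 = - \frac{2271239}{13062} - 37679 = - \frac{494434337}{13062}$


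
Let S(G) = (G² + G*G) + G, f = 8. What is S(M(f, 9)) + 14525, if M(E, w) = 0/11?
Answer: 14525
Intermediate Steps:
M(E, w) = 0 (M(E, w) = 0*(1/11) = 0)
S(G) = G + 2*G² (S(G) = (G² + G²) + G = 2*G² + G = G + 2*G²)
S(M(f, 9)) + 14525 = 0*(1 + 2*0) + 14525 = 0*(1 + 0) + 14525 = 0*1 + 14525 = 0 + 14525 = 14525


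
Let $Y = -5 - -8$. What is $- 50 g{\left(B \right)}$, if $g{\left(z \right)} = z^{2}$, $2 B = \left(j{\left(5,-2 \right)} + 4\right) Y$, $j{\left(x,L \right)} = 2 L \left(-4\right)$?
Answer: $-45000$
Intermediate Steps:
$j{\left(x,L \right)} = - 8 L$
$Y = 3$ ($Y = -5 + 8 = 3$)
$B = 30$ ($B = \frac{\left(\left(-8\right) \left(-2\right) + 4\right) 3}{2} = \frac{\left(16 + 4\right) 3}{2} = \frac{20 \cdot 3}{2} = \frac{1}{2} \cdot 60 = 30$)
$- 50 g{\left(B \right)} = - 50 \cdot 30^{2} = \left(-50\right) 900 = -45000$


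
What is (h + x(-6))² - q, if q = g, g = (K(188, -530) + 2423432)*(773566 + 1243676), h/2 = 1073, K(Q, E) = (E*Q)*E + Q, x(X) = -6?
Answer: -111417959702840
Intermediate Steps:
K(Q, E) = Q + Q*E² (K(Q, E) = Q*E² + Q = Q + Q*E²)
h = 2146 (h = 2*1073 = 2146)
g = 111417964282440 (g = (188*(1 + (-530)²) + 2423432)*(773566 + 1243676) = (188*(1 + 280900) + 2423432)*2017242 = (188*280901 + 2423432)*2017242 = (52809388 + 2423432)*2017242 = 55232820*2017242 = 111417964282440)
q = 111417964282440
(h + x(-6))² - q = (2146 - 6)² - 1*111417964282440 = 2140² - 111417964282440 = 4579600 - 111417964282440 = -111417959702840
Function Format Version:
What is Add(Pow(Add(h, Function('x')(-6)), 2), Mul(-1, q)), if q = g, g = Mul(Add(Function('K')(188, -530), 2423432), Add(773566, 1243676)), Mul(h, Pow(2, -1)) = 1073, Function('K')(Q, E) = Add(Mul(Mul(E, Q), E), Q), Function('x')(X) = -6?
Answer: -111417959702840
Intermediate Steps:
Function('K')(Q, E) = Add(Q, Mul(Q, Pow(E, 2))) (Function('K')(Q, E) = Add(Mul(Q, Pow(E, 2)), Q) = Add(Q, Mul(Q, Pow(E, 2))))
h = 2146 (h = Mul(2, 1073) = 2146)
g = 111417964282440 (g = Mul(Add(Mul(188, Add(1, Pow(-530, 2))), 2423432), Add(773566, 1243676)) = Mul(Add(Mul(188, Add(1, 280900)), 2423432), 2017242) = Mul(Add(Mul(188, 280901), 2423432), 2017242) = Mul(Add(52809388, 2423432), 2017242) = Mul(55232820, 2017242) = 111417964282440)
q = 111417964282440
Add(Pow(Add(h, Function('x')(-6)), 2), Mul(-1, q)) = Add(Pow(Add(2146, -6), 2), Mul(-1, 111417964282440)) = Add(Pow(2140, 2), -111417964282440) = Add(4579600, -111417964282440) = -111417959702840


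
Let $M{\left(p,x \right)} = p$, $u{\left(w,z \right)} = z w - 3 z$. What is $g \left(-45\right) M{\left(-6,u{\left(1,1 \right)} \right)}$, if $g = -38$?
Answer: $-10260$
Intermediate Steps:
$u{\left(w,z \right)} = - 3 z + w z$ ($u{\left(w,z \right)} = w z - 3 z = - 3 z + w z$)
$g \left(-45\right) M{\left(-6,u{\left(1,1 \right)} \right)} = \left(-38\right) \left(-45\right) \left(-6\right) = 1710 \left(-6\right) = -10260$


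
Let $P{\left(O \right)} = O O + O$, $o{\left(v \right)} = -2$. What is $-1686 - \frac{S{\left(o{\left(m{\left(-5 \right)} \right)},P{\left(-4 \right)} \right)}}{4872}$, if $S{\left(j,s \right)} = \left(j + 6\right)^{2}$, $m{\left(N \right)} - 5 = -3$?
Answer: $- \frac{1026776}{609} \approx -1686.0$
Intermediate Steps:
$m{\left(N \right)} = 2$ ($m{\left(N \right)} = 5 - 3 = 2$)
$P{\left(O \right)} = O + O^{2}$ ($P{\left(O \right)} = O^{2} + O = O + O^{2}$)
$S{\left(j,s \right)} = \left(6 + j\right)^{2}$
$-1686 - \frac{S{\left(o{\left(m{\left(-5 \right)} \right)},P{\left(-4 \right)} \right)}}{4872} = -1686 - \frac{\left(6 - 2\right)^{2}}{4872} = -1686 - 4^{2} \cdot \frac{1}{4872} = -1686 - 16 \cdot \frac{1}{4872} = -1686 - \frac{2}{609} = - \frac{1026776}{609}$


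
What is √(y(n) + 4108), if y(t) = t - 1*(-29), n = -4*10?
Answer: √4097 ≈ 64.008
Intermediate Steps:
n = -40
y(t) = 29 + t (y(t) = t + 29 = 29 + t)
√(y(n) + 4108) = √((29 - 40) + 4108) = √(-11 + 4108) = √4097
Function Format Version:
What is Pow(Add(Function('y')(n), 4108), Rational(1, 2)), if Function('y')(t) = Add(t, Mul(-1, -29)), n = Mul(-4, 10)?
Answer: Pow(4097, Rational(1, 2)) ≈ 64.008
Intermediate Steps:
n = -40
Function('y')(t) = Add(29, t) (Function('y')(t) = Add(t, 29) = Add(29, t))
Pow(Add(Function('y')(n), 4108), Rational(1, 2)) = Pow(Add(Add(29, -40), 4108), Rational(1, 2)) = Pow(Add(-11, 4108), Rational(1, 2)) = Pow(4097, Rational(1, 2))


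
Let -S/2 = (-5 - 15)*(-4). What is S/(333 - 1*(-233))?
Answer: -80/283 ≈ -0.28269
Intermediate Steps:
S = -160 (S = -2*(-5 - 15)*(-4) = -(-40)*(-4) = -2*80 = -160)
S/(333 - 1*(-233)) = -160/(333 - 1*(-233)) = -160/(333 + 233) = -160/566 = -160*1/566 = -80/283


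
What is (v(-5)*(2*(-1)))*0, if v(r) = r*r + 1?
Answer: 0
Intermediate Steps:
v(r) = 1 + r² (v(r) = r² + 1 = 1 + r²)
(v(-5)*(2*(-1)))*0 = ((1 + (-5)²)*(2*(-1)))*0 = ((1 + 25)*(-2))*0 = (26*(-2))*0 = -52*0 = 0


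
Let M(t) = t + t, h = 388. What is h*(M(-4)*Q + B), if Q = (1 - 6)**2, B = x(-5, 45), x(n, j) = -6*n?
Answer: -65960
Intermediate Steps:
M(t) = 2*t
B = 30 (B = -6*(-5) = 30)
Q = 25 (Q = (-5)**2 = 25)
h*(M(-4)*Q + B) = 388*((2*(-4))*25 + 30) = 388*(-8*25 + 30) = 388*(-200 + 30) = 388*(-170) = -65960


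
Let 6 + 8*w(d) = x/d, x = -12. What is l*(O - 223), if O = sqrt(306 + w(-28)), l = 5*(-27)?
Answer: 30105 - 135*sqrt(239358)/28 ≈ 27746.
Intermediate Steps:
l = -135
w(d) = -3/4 - 3/(2*d) (w(d) = -3/4 + (-12/d)/8 = -3/4 - 3/(2*d))
O = sqrt(239358)/28 (O = sqrt(306 + (3/4)*(-2 - 1*(-28))/(-28)) = sqrt(306 + (3/4)*(-1/28)*(-2 + 28)) = sqrt(306 + (3/4)*(-1/28)*26) = sqrt(306 - 39/56) = sqrt(17097/56) = sqrt(239358)/28 ≈ 17.473)
l*(O - 223) = -135*(sqrt(239358)/28 - 223) = -135*(-223 + sqrt(239358)/28) = 30105 - 135*sqrt(239358)/28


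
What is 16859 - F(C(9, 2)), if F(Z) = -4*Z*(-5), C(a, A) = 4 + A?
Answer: 16739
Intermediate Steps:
F(Z) = 20*Z
16859 - F(C(9, 2)) = 16859 - 20*(4 + 2) = 16859 - 20*6 = 16859 - 1*120 = 16859 - 120 = 16739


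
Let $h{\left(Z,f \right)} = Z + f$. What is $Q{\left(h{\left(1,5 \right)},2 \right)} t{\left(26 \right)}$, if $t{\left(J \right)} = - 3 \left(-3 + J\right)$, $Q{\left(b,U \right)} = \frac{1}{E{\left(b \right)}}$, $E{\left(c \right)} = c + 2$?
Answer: $- \frac{69}{8} \approx -8.625$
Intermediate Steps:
$E{\left(c \right)} = 2 + c$
$Q{\left(b,U \right)} = \frac{1}{2 + b}$
$t{\left(J \right)} = 9 - 3 J$
$Q{\left(h{\left(1,5 \right)},2 \right)} t{\left(26 \right)} = \frac{9 - 78}{2 + \left(1 + 5\right)} = \frac{9 - 78}{2 + 6} = \frac{1}{8} \left(-69\right) = - \frac{69}{8}$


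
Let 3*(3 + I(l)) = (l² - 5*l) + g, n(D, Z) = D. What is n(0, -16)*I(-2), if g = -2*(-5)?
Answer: 0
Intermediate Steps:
g = 10
I(l) = ⅓ - 5*l/3 + l²/3 (I(l) = -3 + ((l² - 5*l) + 10)/3 = -3 + (10 + l² - 5*l)/3 = -3 + (10/3 - 5*l/3 + l²/3) = ⅓ - 5*l/3 + l²/3)
n(0, -16)*I(-2) = 0*(⅓ - 5/3*(-2) + (⅓)*(-2)²) = 0*(⅓ + 10/3 + (⅓)*4) = 0*(⅓ + 10/3 + 4/3) = 0*5 = 0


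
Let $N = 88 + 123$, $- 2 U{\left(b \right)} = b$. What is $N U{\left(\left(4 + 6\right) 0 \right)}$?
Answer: $0$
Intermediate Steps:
$U{\left(b \right)} = - \frac{b}{2}$
$N = 211$
$N U{\left(\left(4 + 6\right) 0 \right)} = 211 \left(- \frac{\left(4 + 6\right) 0}{2}\right) = 211 \left(- \frac{10 \cdot 0}{2}\right) = 211 \left(\left(- \frac{1}{2}\right) 0\right) = 211 \cdot 0 = 0$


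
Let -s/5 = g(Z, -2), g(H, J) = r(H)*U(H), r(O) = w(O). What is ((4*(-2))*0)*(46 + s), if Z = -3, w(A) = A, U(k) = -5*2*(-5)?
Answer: 0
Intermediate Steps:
U(k) = 50 (U(k) = -10*(-5) = 50)
r(O) = O
g(H, J) = 50*H (g(H, J) = H*50 = 50*H)
s = 750 (s = -250*(-3) = -5*(-150) = 750)
((4*(-2))*0)*(46 + s) = ((4*(-2))*0)*(46 + 750) = -8*0*796 = 0*796 = 0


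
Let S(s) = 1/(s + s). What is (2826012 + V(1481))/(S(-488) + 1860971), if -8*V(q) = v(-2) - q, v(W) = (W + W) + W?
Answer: 2758369126/1816307695 ≈ 1.5187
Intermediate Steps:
v(W) = 3*W (v(W) = 2*W + W = 3*W)
S(s) = 1/(2*s)
V(q) = ¾ + q/8 (V(q) = -(3*(-2) - q)/8 = -(-6 - q)/8 = ¾ + q/8)
(2826012 + V(1481))/(S(-488) + 1860971) = (2826012 + (¾ + (⅛)*1481))/((½)/(-488) + 1860971) = (2826012 + (¾ + 1481/8))/((½)*(-1/488) + 1860971) = (2826012 + 1487/8)/(-1/976 + 1860971) = 22609583/(8*(1816307695/976)) = (22609583/8)*(976/1816307695) = 2758369126/1816307695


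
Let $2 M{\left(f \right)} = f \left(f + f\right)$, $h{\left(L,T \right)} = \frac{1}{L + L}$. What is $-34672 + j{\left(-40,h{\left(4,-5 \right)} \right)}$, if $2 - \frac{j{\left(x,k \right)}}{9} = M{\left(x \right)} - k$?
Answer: $- \frac{392423}{8} \approx -49053.0$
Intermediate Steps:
$h{\left(L,T \right)} = \frac{1}{2 L}$
$M{\left(f \right)} = f^{2}$ ($M{\left(f \right)} = \frac{f \left(f + f\right)}{2} = \frac{f 2 f}{2} = \frac{2 f^{2}}{2} = f^{2}$)
$j{\left(x,k \right)} = 18 - 9 x^{2} + 9 k$ ($j{\left(x,k \right)} = 18 - 9 \left(x^{2} - k\right) = 18 + \left(- 9 x^{2} + 9 k\right) = 18 - 9 x^{2} + 9 k$)
$-34672 + j{\left(-40,h{\left(4,-5 \right)} \right)} = -34672 + \left(18 - 9 \left(-40\right)^{2} + 9 \frac{1}{2 \cdot 4}\right) = -34672 + \left(18 - 14400 + 9 \cdot \frac{1}{2} \cdot \frac{1}{4}\right) = -34672 + \left(18 - 14400 + 9 \cdot \frac{1}{8}\right) = -34672 + \left(18 - 14400 + \frac{9}{8}\right) = -34672 - \frac{115047}{8} = - \frac{392423}{8}$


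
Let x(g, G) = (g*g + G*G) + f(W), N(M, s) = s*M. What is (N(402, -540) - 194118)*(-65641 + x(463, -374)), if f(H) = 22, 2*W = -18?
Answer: -118682433948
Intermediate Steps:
W = -9 (W = (½)*(-18) = -9)
N(M, s) = M*s
x(g, G) = 22 + G² + g² (x(g, G) = (g*g + G*G) + 22 = (g² + G²) + 22 = (G² + g²) + 22 = 22 + G² + g²)
(N(402, -540) - 194118)*(-65641 + x(463, -374)) = (402*(-540) - 194118)*(-65641 + (22 + (-374)² + 463²)) = (-217080 - 194118)*(-65641 + (22 + 139876 + 214369)) = -411198*(-65641 + 354267) = -411198*288626 = -118682433948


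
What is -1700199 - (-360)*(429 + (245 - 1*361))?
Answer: -1587519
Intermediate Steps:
-1700199 - (-360)*(429 + (245 - 1*361)) = -1700199 - (-360)*(429 + (245 - 361)) = -1700199 - (-360)*(429 - 116) = -1700199 - (-360)*313 = -1700199 - 1*(-112680) = -1700199 + 112680 = -1587519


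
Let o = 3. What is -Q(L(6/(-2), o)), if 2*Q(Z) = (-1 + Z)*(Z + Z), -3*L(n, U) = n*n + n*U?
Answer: 0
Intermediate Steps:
L(n, U) = -n²/3 - U*n/3 (L(n, U) = -(n*n + n*U)/3 = -(n² + U*n)/3 = -n²/3 - U*n/3)
Q(Z) = Z*(-1 + Z) (Q(Z) = ((-1 + Z)*(Z + Z))/2 = ((-1 + Z)*(2*Z))/2 = (2*Z*(-1 + Z))/2 = Z*(-1 + Z))
-Q(L(6/(-2), o)) = -(-6/(-2)*(3 + 6/(-2))/3)*(-1 - 6/(-2)*(3 + 6/(-2))/3) = -(-6*(-½)*(3 + 6*(-½))/3)*(-1 - 6*(-½)*(3 + 6*(-½))/3) = -(-⅓*(-3)*(3 - 3))*(-1 - ⅓*(-3)*(3 - 3)) = -(-⅓*(-3)*0)*(-1 - ⅓*(-3)*0) = -0*(-1 + 0) = -0*(-1) = -1*0 = 0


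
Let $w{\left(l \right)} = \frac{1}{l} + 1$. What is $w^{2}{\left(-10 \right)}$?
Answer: $\frac{81}{100} \approx 0.81$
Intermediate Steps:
$w{\left(l \right)} = 1 + \frac{1}{l}$
$w^{2}{\left(-10 \right)} = \left(\frac{1 - 10}{-10}\right)^{2} = \left(\left(- \frac{1}{10}\right) \left(-9\right)\right)^{2} = \left(\frac{9}{10}\right)^{2} = \frac{81}{100}$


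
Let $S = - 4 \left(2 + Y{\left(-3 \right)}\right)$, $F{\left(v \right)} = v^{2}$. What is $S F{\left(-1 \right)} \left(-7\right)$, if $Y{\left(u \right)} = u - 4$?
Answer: $-140$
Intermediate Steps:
$Y{\left(u \right)} = -4 + u$ ($Y{\left(u \right)} = u - 4 = -4 + u$)
$S = 20$ ($S = - 4 \left(2 - 7\right) = \left(-4\right) \left(-5\right) = 20$)
$S F{\left(-1 \right)} \left(-7\right) = 20 \left(-1\right)^{2} \left(-7\right) = 20 \cdot 1 \left(-7\right) = 20 \left(-7\right) = -140$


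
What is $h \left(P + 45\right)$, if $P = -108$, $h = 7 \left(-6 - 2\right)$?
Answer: $3528$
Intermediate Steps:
$h = -56$ ($h = 7 \left(-8\right) = -56$)
$h \left(P + 45\right) = - 56 \left(-108 + 45\right) = \left(-56\right) \left(-63\right) = 3528$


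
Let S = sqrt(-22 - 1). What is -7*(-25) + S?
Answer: 175 + I*sqrt(23) ≈ 175.0 + 4.7958*I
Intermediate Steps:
S = I*sqrt(23) (S = sqrt(-23) = I*sqrt(23) ≈ 4.7958*I)
-7*(-25) + S = -7*(-25) + I*sqrt(23) = 175 + I*sqrt(23)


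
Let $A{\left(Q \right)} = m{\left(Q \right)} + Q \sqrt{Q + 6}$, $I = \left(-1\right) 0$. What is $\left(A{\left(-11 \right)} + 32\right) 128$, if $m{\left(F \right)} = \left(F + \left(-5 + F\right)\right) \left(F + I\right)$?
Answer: $42112 - 1408 i \sqrt{5} \approx 42112.0 - 3148.4 i$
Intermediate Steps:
$I = 0$
$m{\left(F \right)} = F \left(-5 + 2 F\right)$ ($m{\left(F \right)} = \left(F + \left(-5 + F\right)\right) \left(F + 0\right) = \left(-5 + 2 F\right) F = F \left(-5 + 2 F\right)$)
$A{\left(Q \right)} = Q \sqrt{6 + Q} + Q \left(-5 + 2 Q\right)$ ($A{\left(Q \right)} = Q \left(-5 + 2 Q\right) + Q \sqrt{Q + 6} = Q \left(-5 + 2 Q\right) + Q \sqrt{6 + Q} = Q \sqrt{6 + Q} + Q \left(-5 + 2 Q\right)$)
$\left(A{\left(-11 \right)} + 32\right) 128 = \left(- 11 \left(-5 + \sqrt{6 - 11} + 2 \left(-11\right)\right) + 32\right) 128 = \left(- 11 \left(-5 + \sqrt{-5} - 22\right) + 32\right) 128 = \left(- 11 \left(-5 + i \sqrt{5} - 22\right) + 32\right) 128 = \left(- 11 \left(-27 + i \sqrt{5}\right) + 32\right) 128 = \left(\left(297 - 11 i \sqrt{5}\right) + 32\right) 128 = \left(329 - 11 i \sqrt{5}\right) 128 = 42112 - 1408 i \sqrt{5}$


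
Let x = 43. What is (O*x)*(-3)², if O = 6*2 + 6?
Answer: 6966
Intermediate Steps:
O = 18 (O = 12 + 6 = 18)
(O*x)*(-3)² = (18*43)*(-3)² = 774*9 = 6966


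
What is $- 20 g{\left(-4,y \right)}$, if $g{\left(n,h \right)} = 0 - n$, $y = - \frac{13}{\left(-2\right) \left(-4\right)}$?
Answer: $-80$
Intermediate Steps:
$y = - \frac{13}{8} \approx -1.625$
$g{\left(n,h \right)} = - n$
$- 20 g{\left(-4,y \right)} = - 20 \left(\left(-1\right) \left(-4\right)\right) = \left(-20\right) 4 = -80$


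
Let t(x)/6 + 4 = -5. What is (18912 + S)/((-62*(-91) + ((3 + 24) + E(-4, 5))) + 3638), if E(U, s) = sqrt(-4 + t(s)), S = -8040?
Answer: 101185704/86620307 - 10872*I*sqrt(58)/86620307 ≈ 1.1682 - 0.00095588*I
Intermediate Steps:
t(x) = -54 (t(x) = -24 + 6*(-5) = -24 - 30 = -54)
E(U, s) = I*sqrt(58) (E(U, s) = sqrt(-4 - 54) = sqrt(-58) = I*sqrt(58))
(18912 + S)/((-62*(-91) + ((3 + 24) + E(-4, 5))) + 3638) = (18912 - 8040)/((-62*(-91) + ((3 + 24) + I*sqrt(58))) + 3638) = 10872/((5642 + (27 + I*sqrt(58))) + 3638) = 10872/((5669 + I*sqrt(58)) + 3638) = 10872/(9307 + I*sqrt(58))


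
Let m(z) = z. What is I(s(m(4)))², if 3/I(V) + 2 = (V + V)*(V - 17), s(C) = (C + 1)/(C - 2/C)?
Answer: 21609/5189284 ≈ 0.0041642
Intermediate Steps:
s(C) = (1 + C)/(C - 2/C)
I(V) = 3/(-2 + 2*V*(-17 + V)) (I(V) = 3/(-2 + (V + V)*(V - 17)) = 3/(-2 + (2*V)*(-17 + V)) = 3/(-2 + 2*V*(-17 + V)))
I(s(m(4)))² = (3/(2*(-1 + (4*(1 + 4)/(-2 + 4²))² - 68*(1 + 4)/(-2 + 4²))))² = (3/(2*(-1 + (4*5/(-2 + 16))² - 68*5/(-2 + 16))))² = (3/(2*(-1 + (4*5/14)² - 68*5/14)))² = (3/(2*(-1 + (4*(1/14)*5)² - 68*5/14)))² = (3/(2*(-1 + (10/7)² - 17*10/7)))² = (3/(2*(-1 + 100/49 - 170/7)))² = (3/(2*(-1139/49)))² = ((3/2)*(-49/1139))² = (-147/2278)² = 21609/5189284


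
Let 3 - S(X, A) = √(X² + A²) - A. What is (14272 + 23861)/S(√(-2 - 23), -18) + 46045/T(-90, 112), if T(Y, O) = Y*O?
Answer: 576230227/74592 - 38133*√299/74 ≈ -1185.5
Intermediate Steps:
T(Y, O) = O*Y
S(X, A) = 3 + A - √(A² + X²) (S(X, A) = 3 - (√(X² + A²) - A) = 3 - (√(A² + X²) - A) = 3 + (A - √(A² + X²)) = 3 + A - √(A² + X²))
(14272 + 23861)/S(√(-2 - 23), -18) + 46045/T(-90, 112) = (14272 + 23861)/(3 - 18 - √((-18)² + (√(-2 - 23))²)) + 46045/((112*(-90))) = 38133/(3 - 18 - √(324 + (√(-25))²)) + 46045/(-10080) = 38133/(3 - 18 - √(324 + (5*I)²)) + 46045*(-1/10080) = 38133/(3 - 18 - √(324 - 25)) - 9209/2016 = 38133/(3 - 18 - √299) - 9209/2016 = 38133/(-15 - √299) - 9209/2016 = -9209/2016 + 38133/(-15 - √299)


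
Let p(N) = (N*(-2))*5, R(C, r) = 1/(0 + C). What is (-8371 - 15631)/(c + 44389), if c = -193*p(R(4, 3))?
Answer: -48004/89743 ≈ -0.53491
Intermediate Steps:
R(C, r) = 1/C
p(N) = -10*N (p(N) = -2*N*5 = -10*N)
c = 965/2 (c = -(-1930)/4 = -193*(-5/2) = 965/2 ≈ 482.50)
(-8371 - 15631)/(c + 44389) = (-8371 - 15631)/(965/2 + 44389) = -24002/89743/2 = -24002*2/89743 = -48004/89743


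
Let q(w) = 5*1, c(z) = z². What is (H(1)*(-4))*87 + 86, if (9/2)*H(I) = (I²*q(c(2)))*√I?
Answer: -902/3 ≈ -300.67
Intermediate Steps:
q(w) = 5
H(I) = 10*I^(5/2)/9 (H(I) = 2*((I²*5)*√I)/9 = 2*((5*I²)*√I)/9 = 2*(5*I^(5/2))/9 = 10*I^(5/2)/9)
(H(1)*(-4))*87 + 86 = ((10*1^(5/2)/9)*(-4))*87 + 86 = (((10/9)*1)*(-4))*87 + 86 = ((10/9)*(-4))*87 + 86 = -40/9*87 + 86 = -1160/3 + 86 = -902/3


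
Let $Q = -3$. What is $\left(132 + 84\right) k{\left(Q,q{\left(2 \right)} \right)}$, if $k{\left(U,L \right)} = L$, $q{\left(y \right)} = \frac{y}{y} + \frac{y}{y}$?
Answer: $432$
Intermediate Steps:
$q{\left(y \right)} = 2$ ($q{\left(y \right)} = 1 + 1 = 2$)
$\left(132 + 84\right) k{\left(Q,q{\left(2 \right)} \right)} = \left(132 + 84\right) 2 = 216 \cdot 2 = 432$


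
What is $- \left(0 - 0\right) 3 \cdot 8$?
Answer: $0$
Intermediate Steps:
$- \left(0 - 0\right) 3 \cdot 8 = - \left(0 + 0\right) 3 \cdot 8 = - 0 \cdot 3 \cdot 8 = - 0 \cdot 8 = \left(-1\right) 0 = 0$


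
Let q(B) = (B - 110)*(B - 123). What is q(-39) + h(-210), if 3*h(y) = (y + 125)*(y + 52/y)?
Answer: 1895986/63 ≈ 30095.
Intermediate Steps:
h(y) = (125 + y)*(y + 52/y)/3 (h(y) = ((y + 125)*(y + 52/y))/3 = ((125 + y)*(y + 52/y))/3 = (125 + y)*(y + 52/y)/3)
q(B) = (-123 + B)*(-110 + B) (q(B) = (-110 + B)*(-123 + B) = (-123 + B)*(-110 + B))
q(-39) + h(-210) = (13530 + (-39)² - 233*(-39)) + (⅓)*(6500 - 210*(52 + (-210)² + 125*(-210)))/(-210) = (13530 + 1521 + 9087) + (⅓)*(-1/210)*(6500 - 210*(52 + 44100 - 26250)) = 24138 + (⅓)*(-1/210)*(6500 - 210*17902) = 24138 + (⅓)*(-1/210)*(6500 - 3759420) = 24138 + (⅓)*(-1/210)*(-3752920) = 24138 + 375292/63 = 1895986/63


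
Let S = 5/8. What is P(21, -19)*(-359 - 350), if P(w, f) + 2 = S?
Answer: 7799/8 ≈ 974.88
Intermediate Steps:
S = 5/8 (S = 5*(1/8) = 5/8 ≈ 0.62500)
P(w, f) = -11/8 (P(w, f) = -2 + 5/8 = -11/8)
P(21, -19)*(-359 - 350) = -11*(-359 - 350)/8 = -11/8*(-709) = 7799/8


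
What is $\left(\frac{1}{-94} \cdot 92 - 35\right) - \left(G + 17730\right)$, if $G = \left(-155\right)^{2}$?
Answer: $- \frac{1964176}{47} \approx -41791.0$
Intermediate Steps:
$G = 24025$
$\left(\frac{1}{-94} \cdot 92 - 35\right) - \left(G + 17730\right) = \left(\frac{1}{-94} \cdot 92 - 35\right) - \left(24025 + 17730\right) = \left(\left(- \frac{1}{94}\right) 92 - 35\right) - 41755 = \left(- \frac{46}{47} - 35\right) - 41755 = - \frac{1691}{47} - 41755 = - \frac{1964176}{47}$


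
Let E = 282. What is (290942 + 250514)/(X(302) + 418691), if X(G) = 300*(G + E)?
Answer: 541456/593891 ≈ 0.91171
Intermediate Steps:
X(G) = 84600 + 300*G (X(G) = 300*(G + 282) = 300*(282 + G) = 84600 + 300*G)
(290942 + 250514)/(X(302) + 418691) = (290942 + 250514)/((84600 + 300*302) + 418691) = 541456/((84600 + 90600) + 418691) = 541456/(175200 + 418691) = 541456/593891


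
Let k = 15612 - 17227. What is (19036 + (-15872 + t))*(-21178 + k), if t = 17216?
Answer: -464521340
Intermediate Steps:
k = -1615
(19036 + (-15872 + t))*(-21178 + k) = (19036 + (-15872 + 17216))*(-21178 - 1615) = (19036 + 1344)*(-22793) = 20380*(-22793) = -464521340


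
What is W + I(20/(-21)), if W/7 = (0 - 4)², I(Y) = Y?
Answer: 2332/21 ≈ 111.05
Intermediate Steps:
W = 112 (W = 7*(0 - 4)² = 7*(-4)² = 7*16 = 112)
W + I(20/(-21)) = 112 + 20/(-21) = 112 + 20*(-1/21) = 112 - 20/21 = 2332/21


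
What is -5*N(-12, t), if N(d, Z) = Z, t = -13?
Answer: 65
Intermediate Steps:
-5*N(-12, t) = -5*(-13) = 65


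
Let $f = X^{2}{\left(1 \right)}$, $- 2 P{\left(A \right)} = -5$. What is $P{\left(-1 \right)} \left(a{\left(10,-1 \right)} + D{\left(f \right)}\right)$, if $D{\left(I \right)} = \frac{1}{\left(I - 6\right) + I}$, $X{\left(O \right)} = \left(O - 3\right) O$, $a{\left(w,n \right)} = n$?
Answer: $- \frac{5}{4} \approx -1.25$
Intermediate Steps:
$X{\left(O \right)} = O \left(-3 + O\right)$ ($X{\left(O \right)} = \left(-3 + O\right) O = O \left(-3 + O\right)$)
$P{\left(A \right)} = \frac{5}{2}$ ($P{\left(A \right)} = \left(- \frac{1}{2}\right) \left(-5\right) = \frac{5}{2}$)
$f = 4$ ($f = \left(1 \left(-3 + 1\right)\right)^{2} = \left(1 \left(-2\right)\right)^{2} = \left(-2\right)^{2} = 4$)
$D{\left(I \right)} = \frac{1}{-6 + 2 I}$ ($D{\left(I \right)} = \frac{1}{\left(-6 + I\right) + I} = \frac{1}{-6 + 2 I}$)
$P{\left(-1 \right)} \left(a{\left(10,-1 \right)} + D{\left(f \right)}\right) = \frac{5 \left(-1 + \frac{1}{2 \left(-3 + 4\right)}\right)}{2} = \frac{5 \left(-1 + \frac{1}{2 \cdot 1}\right)}{2} = \frac{5 \left(-1 + \frac{1}{2} \cdot 1\right)}{2} = \frac{5 \left(-1 + \frac{1}{2}\right)}{2} = \frac{5}{2} \left(- \frac{1}{2}\right) = - \frac{5}{4}$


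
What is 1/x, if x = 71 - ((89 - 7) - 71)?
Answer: 1/60 ≈ 0.016667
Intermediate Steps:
x = 60 (x = 71 - (82 - 71) = 71 - 1*11 = 71 - 11 = 60)
1/x = 1/60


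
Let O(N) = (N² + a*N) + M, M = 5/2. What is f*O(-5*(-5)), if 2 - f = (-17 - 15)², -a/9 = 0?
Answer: -641305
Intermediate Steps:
a = 0 (a = -9*0 = 0)
M = 5/2 (M = 5*(½) = 5/2 ≈ 2.5000)
f = -1022 (f = 2 - (-17 - 15)² = 2 - 1*(-32)² = 2 - 1*1024 = 2 - 1024 = -1022)
O(N) = 5/2 + N² (O(N) = (N² + 0*N) + 5/2 = (N² + 0) + 5/2 = N² + 5/2 = 5/2 + N²)
f*O(-5*(-5)) = -1022*(5/2 + (-5*(-5))²) = -1022*(5/2 + 25²) = -1022*(5/2 + 625) = -1022*1255/2 = -641305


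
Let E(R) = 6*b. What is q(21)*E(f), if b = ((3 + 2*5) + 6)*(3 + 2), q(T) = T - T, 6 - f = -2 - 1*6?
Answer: 0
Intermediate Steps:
f = 14 (f = 6 - (-2 - 1*6) = 6 - (-2 - 6) = 6 - 1*(-8) = 6 + 8 = 14)
q(T) = 0
b = 95 (b = ((3 + 10) + 6)*5 = (13 + 6)*5 = 19*5 = 95)
E(R) = 570 (E(R) = 6*95 = 570)
q(21)*E(f) = 0*570 = 0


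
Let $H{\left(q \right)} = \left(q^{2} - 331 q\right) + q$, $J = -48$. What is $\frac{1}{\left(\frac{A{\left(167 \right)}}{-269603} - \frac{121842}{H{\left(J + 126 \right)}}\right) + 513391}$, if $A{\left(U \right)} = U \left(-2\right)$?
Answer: $\frac{42058068}{21592494346793} \approx 1.9478 \cdot 10^{-6}$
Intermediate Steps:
$A{\left(U \right)} = - 2 U$
$H{\left(q \right)} = q^{2} - 330 q$
$\frac{1}{\left(\frac{A{\left(167 \right)}}{-269603} - \frac{121842}{H{\left(J + 126 \right)}}\right) + 513391} = \frac{1}{\left(\frac{\left(-2\right) 167}{-269603} - \frac{121842}{\left(-48 + 126\right) \left(-330 + \left(-48 + 126\right)\right)}\right) + 513391} = \frac{1}{\left(\left(-334\right) \left(- \frac{1}{269603}\right) - \frac{121842}{78 \left(-330 + 78\right)}\right) + 513391} = \frac{1}{\left(\frac{334}{269603} - \frac{121842}{78 \left(-252\right)}\right) + 513391} = \frac{1}{\left(\frac{334}{269603} - \frac{121842}{-19656}\right) + 513391} = \frac{1}{\left(\frac{334}{269603} - - \frac{967}{156}\right) + 513391} = \frac{1}{\left(\frac{334}{269603} + \frac{967}{156}\right) + 513391} = \frac{1}{\frac{260758205}{42058068} + 513391} = \frac{1}{\frac{21592494346793}{42058068}} = \frac{42058068}{21592494346793}$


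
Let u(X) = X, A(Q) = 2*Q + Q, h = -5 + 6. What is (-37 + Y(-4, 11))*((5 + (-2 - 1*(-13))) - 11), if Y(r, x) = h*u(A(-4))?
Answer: -245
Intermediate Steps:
h = 1
A(Q) = 3*Q
Y(r, x) = -12 (Y(r, x) = 1*(3*(-4)) = 1*(-12) = -12)
(-37 + Y(-4, 11))*((5 + (-2 - 1*(-13))) - 11) = (-37 - 12)*((5 + (-2 - 1*(-13))) - 11) = -49*((5 + (-2 + 13)) - 11) = -49*((5 + 11) - 11) = -49*(16 - 11) = -49*5 = -245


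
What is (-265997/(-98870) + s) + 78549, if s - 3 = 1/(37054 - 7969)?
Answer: 45178906932403/575126790 ≈ 78555.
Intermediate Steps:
s = 87256/29085 (s = 3 + 1/(37054 - 7969) = 3 + 1/29085 = 87256/29085 ≈ 3.0000)
(-265997/(-98870) + s) + 78549 = (-265997/(-98870) + 87256/29085) + 78549 = (-265997*(-1/98870) + 87256/29085) + 78549 = (265997/98870 + 87256/29085) + 78549 = 3272704693/575126790 + 78549 = 45178906932403/575126790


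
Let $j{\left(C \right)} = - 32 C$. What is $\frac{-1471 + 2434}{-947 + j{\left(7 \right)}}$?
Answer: $- \frac{963}{1171} \approx -0.82237$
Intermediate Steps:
$\frac{-1471 + 2434}{-947 + j{\left(7 \right)}} = \frac{-1471 + 2434}{-947 - 224} = \frac{963}{-947 - 224} = \frac{963}{-1171} = 963 \left(- \frac{1}{1171}\right) = - \frac{963}{1171}$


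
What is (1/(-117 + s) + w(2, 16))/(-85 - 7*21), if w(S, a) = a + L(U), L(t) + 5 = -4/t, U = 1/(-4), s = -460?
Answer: -7789/66932 ≈ -0.11637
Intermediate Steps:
U = -¼ ≈ -0.25000
L(t) = -5 - 4/t
w(S, a) = 11 + a (w(S, a) = a + (-5 - 4/(-¼)) = a + (-5 - 4*(-4)) = a + (-5 + 16) = a + 11 = 11 + a)
(1/(-117 + s) + w(2, 16))/(-85 - 7*21) = (1/(-117 - 460) + (11 + 16))/(-85 - 7*21) = (1/(-577) + 27)/(-85 - 147) = (-1/577 + 27)/(-232) = (15578/577)*(-1/232) = -7789/66932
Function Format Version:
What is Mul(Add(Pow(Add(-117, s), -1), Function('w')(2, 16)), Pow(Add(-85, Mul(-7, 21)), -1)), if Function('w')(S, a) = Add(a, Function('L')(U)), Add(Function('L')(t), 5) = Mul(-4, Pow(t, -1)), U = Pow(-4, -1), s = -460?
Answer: Rational(-7789, 66932) ≈ -0.11637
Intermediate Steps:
U = Rational(-1, 4) ≈ -0.25000
Function('L')(t) = Add(-5, Mul(-4, Pow(t, -1)))
Function('w')(S, a) = Add(11, a) (Function('w')(S, a) = Add(a, Add(-5, Mul(-4, Pow(Rational(-1, 4), -1)))) = Add(a, Add(-5, Mul(-4, -4))) = Add(a, Add(-5, 16)) = Add(a, 11) = Add(11, a))
Mul(Add(Pow(Add(-117, s), -1), Function('w')(2, 16)), Pow(Add(-85, Mul(-7, 21)), -1)) = Mul(Add(Pow(Add(-117, -460), -1), Add(11, 16)), Pow(Add(-85, Mul(-7, 21)), -1)) = Mul(Add(Pow(-577, -1), 27), Pow(Add(-85, -147), -1)) = Mul(Add(Rational(-1, 577), 27), Pow(-232, -1)) = Mul(Rational(15578, 577), Rational(-1, 232)) = Rational(-7789, 66932)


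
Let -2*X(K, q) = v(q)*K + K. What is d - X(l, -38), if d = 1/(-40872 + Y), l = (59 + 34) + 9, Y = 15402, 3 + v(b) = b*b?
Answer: 1873114739/25470 ≈ 73542.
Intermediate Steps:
v(b) = -3 + b² (v(b) = -3 + b*b = -3 + b²)
l = 102 (l = 93 + 9 = 102)
d = -1/25470 (d = 1/(-40872 + 15402) = 1/(-25470) = -1/25470 ≈ -3.9262e-5)
X(K, q) = -K/2 - K*(-3 + q²)/2 (X(K, q) = -((-3 + q²)*K + K)/2 = -(K*(-3 + q²) + K)/2 = -(K + K*(-3 + q²))/2 = -K/2 - K*(-3 + q²)/2)
d - X(l, -38) = -1/25470 - 102*(2 - 1*(-38)²)/2 = -1/25470 - 102*(2 - 1*1444)/2 = -1/25470 - 102*(2 - 1444)/2 = -1/25470 - 102*(-1442)/2 = -1/25470 - 1*(-73542) = -1/25470 + 73542 = 1873114739/25470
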